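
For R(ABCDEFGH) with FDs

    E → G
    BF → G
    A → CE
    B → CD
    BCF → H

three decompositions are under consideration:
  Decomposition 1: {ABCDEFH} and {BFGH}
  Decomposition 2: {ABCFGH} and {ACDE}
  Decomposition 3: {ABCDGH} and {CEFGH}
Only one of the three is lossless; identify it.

Decomposition 1: common = {BFH}, closure = {BCDFGH} → lossless.
Decomposition 2: common = {AC}, closure = {ACEG} → lossy.
Decomposition 3: common = {CGH}, closure = {CGH} → lossy.

Decomposition 1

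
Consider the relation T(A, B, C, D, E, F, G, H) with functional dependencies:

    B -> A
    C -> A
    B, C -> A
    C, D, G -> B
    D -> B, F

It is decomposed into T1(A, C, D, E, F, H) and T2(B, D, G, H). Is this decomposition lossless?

No

Common attributes: T1 ∩ T2 = {D, H}.
Closure of {D, H}: D → B, F applies, adding B, F; B → A applies, adding A. So (D, H)⁺ = {A, B, D, F, H}.
The closure contains neither all of T1 = {A, C, D, E, F, H} nor all of T2 = {B, D, G, H}, so the common attributes are not a superkey of either fragment. The join is lossy.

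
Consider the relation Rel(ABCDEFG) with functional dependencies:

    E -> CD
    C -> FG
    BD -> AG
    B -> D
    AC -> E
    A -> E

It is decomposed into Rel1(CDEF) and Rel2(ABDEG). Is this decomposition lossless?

Yes

Common attributes: Rel1 ∩ Rel2 = {DE}.
Closure of {DE}: E → CD applies, adding C; C → FG applies, adding FG. So (DE)⁺ = {CDEFG}.
This closure contains every attribute of Rel1, so Rel1 ∩ Rel2 → Rel1. The join is lossless.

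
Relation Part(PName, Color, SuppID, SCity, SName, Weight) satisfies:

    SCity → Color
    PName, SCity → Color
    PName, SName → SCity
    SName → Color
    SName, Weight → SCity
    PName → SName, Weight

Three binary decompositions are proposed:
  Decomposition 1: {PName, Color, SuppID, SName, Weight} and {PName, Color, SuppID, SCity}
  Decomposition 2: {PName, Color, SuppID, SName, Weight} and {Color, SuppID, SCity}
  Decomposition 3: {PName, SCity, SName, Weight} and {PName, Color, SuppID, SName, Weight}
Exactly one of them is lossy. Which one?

Decomposition 1: common = {PName, Color, SuppID}, closure = {PName, Color, SuppID, SCity, SName, Weight} → lossless.
Decomposition 2: common = {Color, SuppID}, closure = {Color, SuppID} → lossy.
Decomposition 3: common = {PName, SName, Weight}, closure = {PName, Color, SCity, SName, Weight} → lossless.

Decomposition 2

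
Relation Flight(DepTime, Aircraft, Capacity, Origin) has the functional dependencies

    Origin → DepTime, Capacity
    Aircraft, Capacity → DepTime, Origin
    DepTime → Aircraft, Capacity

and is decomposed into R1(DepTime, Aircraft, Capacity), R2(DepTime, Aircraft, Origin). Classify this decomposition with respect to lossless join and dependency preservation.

Lossless test: (DepTime, Aircraft)⁺ = {DepTime, Aircraft, Capacity, Origin}, which contains all of one fragment — lossless.
Dependency preservation: Origin → DepTime, Capacity; Aircraft, Capacity → DepTime, Origin are not contained in any single fragment, but the restricted closure of each left-hand side across the fragments still reaches the right-hand side; the remaining FDs each lie inside some fragment. All dependencies are preserved.

lossless and dependency-preserving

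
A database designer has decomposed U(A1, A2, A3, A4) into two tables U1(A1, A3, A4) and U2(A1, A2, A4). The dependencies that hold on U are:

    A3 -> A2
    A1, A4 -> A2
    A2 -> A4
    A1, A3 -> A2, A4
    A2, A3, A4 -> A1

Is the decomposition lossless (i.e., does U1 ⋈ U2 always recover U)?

Yes

Common attributes: U1 ∩ U2 = {A1, A4}.
Closure of {A1, A4}: A1, A4 → A2 applies, adding A2. So (A1, A4)⁺ = {A1, A2, A4}.
This closure contains every attribute of U2, so U1 ∩ U2 → U2. The join is lossless.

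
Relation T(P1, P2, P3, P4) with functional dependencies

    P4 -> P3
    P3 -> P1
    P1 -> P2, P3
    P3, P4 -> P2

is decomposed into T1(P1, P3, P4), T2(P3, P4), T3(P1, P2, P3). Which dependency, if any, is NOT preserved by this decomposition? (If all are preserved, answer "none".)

P4 → P3 lies within T1.
P3 → P1 lies within T1.
P1 → P2, P3 lies within T3.
P3, P4 → P2: restricted closure across fragments reaches P2.
Every dependency is enforceable on the fragments, so the decomposition is dependency-preserving.

none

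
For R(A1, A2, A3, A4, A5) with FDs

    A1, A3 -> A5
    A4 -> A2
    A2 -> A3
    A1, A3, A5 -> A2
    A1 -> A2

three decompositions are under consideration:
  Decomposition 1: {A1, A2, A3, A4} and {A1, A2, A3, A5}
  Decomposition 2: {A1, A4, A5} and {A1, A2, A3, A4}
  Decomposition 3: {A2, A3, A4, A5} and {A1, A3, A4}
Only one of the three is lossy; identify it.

Decomposition 3

Decomposition 1: common = {A1, A2, A3}, closure = {A1, A2, A3, A5} → lossless.
Decomposition 2: common = {A1, A4}, closure = {A1, A2, A3, A4, A5} → lossless.
Decomposition 3: common = {A3, A4}, closure = {A2, A3, A4} → lossy.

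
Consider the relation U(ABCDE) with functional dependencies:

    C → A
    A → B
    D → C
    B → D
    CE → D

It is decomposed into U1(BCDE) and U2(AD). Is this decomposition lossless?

Yes

Common attributes: U1 ∩ U2 = {D}.
Closure of {D}: D → C applies, adding C; C → A applies, adding A; A → B applies, adding B. So (D)⁺ = {ABCD}.
This closure contains every attribute of U2, so U1 ∩ U2 → U2. The join is lossless.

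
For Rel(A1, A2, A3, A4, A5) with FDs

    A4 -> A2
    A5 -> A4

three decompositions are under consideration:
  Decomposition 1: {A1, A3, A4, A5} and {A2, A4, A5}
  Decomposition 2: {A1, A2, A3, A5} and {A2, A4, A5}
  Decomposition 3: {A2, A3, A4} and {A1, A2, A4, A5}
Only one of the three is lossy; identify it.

Decomposition 1: common = {A4, A5}, closure = {A2, A4, A5} → lossless.
Decomposition 2: common = {A2, A5}, closure = {A2, A4, A5} → lossless.
Decomposition 3: common = {A2, A4}, closure = {A2, A4} → lossy.

Decomposition 3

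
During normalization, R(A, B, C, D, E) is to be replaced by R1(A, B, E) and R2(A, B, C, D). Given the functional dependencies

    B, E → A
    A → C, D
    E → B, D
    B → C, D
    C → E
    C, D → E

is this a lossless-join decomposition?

Common attributes: R1 ∩ R2 = {A, B}.
Closure of {A, B}: A → C, D applies, adding C, D; C → E applies, adding E. So (A, B)⁺ = {A, B, C, D, E}.
This closure contains every attribute of R1, so R1 ∩ R2 → R1. The join is lossless.

Yes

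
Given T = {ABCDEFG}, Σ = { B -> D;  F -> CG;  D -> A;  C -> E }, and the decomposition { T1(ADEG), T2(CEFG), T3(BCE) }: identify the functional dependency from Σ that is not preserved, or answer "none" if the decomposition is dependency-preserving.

Check B → D: no single fragment contains all of {BD}, and the restricted closure of {B} across the fragments never reaches {D}.
F → CG is preserved.
D → A is preserved.
C → E is preserved.

B -> D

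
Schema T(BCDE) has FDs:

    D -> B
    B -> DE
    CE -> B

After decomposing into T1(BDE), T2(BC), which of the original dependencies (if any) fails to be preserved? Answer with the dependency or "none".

CE -> B

Check CE → B: no single fragment contains all of {BCE}, and the restricted closure of {CE} across the fragments never reaches {B}.
D → B is preserved.
B → DE is preserved.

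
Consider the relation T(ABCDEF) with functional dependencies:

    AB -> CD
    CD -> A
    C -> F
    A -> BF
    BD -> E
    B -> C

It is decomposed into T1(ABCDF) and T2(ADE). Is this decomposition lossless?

Yes

Common attributes: T1 ∩ T2 = {AD}.
Closure of {AD}: A → BF applies, adding BF; BD → E applies, adding E; B → C applies, adding C. So (AD)⁺ = {ABCDEF}.
This closure contains every attribute of T1, so T1 ∩ T2 → T1. The join is lossless.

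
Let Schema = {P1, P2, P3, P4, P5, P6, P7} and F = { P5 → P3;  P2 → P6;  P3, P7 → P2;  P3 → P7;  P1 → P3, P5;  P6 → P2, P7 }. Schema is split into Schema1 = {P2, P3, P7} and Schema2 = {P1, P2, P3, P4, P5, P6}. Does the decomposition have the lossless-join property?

Common attributes: Schema1 ∩ Schema2 = {P2, P3}.
Closure of {P2, P3}: P2 → P6 applies, adding P6; P3 → P7 applies, adding P7. So (P2, P3)⁺ = {P2, P3, P6, P7}.
This closure contains every attribute of Schema1, so Schema1 ∩ Schema2 → Schema1. The join is lossless.

Yes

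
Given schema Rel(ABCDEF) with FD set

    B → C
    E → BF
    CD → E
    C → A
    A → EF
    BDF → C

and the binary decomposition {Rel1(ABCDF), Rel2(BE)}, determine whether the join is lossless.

Yes

Common attributes: Rel1 ∩ Rel2 = {B}.
Closure of {B}: B → C applies, adding C; C → A applies, adding A; A → EF applies, adding EF. So (B)⁺ = {ABCEF}.
This closure contains every attribute of Rel2, so Rel1 ∩ Rel2 → Rel2. The join is lossless.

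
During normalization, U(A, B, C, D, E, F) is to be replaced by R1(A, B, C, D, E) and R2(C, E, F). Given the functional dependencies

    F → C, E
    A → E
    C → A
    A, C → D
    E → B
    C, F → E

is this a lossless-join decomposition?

Yes

Common attributes: R1 ∩ R2 = {C, E}.
Closure of {C, E}: C → A applies, adding A; A, C → D applies, adding D; E → B applies, adding B. So (C, E)⁺ = {A, B, C, D, E}.
This closure contains every attribute of R1, so R1 ∩ R2 → R1. The join is lossless.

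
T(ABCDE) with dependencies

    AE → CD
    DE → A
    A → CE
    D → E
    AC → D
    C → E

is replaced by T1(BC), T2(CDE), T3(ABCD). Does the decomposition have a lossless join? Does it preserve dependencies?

lossless and dependency-preserving

Lossless test (chase): Rows 2 and 3 agree on D; apply D→E and equate their E entries. Rows 1 and 2 agree on C; apply C→E and equate their E entries. Rows 2 and 3 agree on DE; apply DE→A and equate their A entries. Row 3 is now all distinguished symbols — the join is lossless.
Dependency preservation: AE → CD; DE → A; A → CE are not contained in any single fragment, but the restricted closure of each left-hand side across the fragments still reaches the right-hand side; the remaining FDs each lie inside some fragment. All dependencies are preserved.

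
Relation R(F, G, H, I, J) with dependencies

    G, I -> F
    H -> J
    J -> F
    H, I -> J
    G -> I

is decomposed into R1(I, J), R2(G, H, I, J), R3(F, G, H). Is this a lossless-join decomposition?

Chase test. Columns are F, G, H, I, J; row i has aⱼ where attribute j ∈ Ri, else bᵢⱼ.
Initial tableau (one row per fragment):
  row 1: b11 b12 b13 a4 a5
  row 2: b21 a2 a3 a4 a5
  row 3: a1 a2 a3 b34 b35
Rows 2 and 3 agree on H; apply H→J and equate their J entries.
Rows 1 and 2 agree on J; apply J→F and equate their F entries.
Rows 1 and 3 agree on J; apply J→F and equate their F entries.
Rows 2 and 3 agree on G; apply G→I and equate their I entries.
Row 2 is now all distinguished symbols — the join is lossless.

Yes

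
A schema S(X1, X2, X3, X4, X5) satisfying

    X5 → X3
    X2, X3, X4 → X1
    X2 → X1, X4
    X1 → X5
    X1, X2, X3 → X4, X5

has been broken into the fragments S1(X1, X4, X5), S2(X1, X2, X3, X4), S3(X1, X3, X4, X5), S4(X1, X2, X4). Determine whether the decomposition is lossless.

Chase test. Columns are X1, X2, X3, X4, X5; row i has aⱼ where attribute j ∈ Si, else bᵢⱼ.
Initial tableau (one row per fragment):
  row 1: a1 b12 b13 a4 a5
  row 2: a1 a2 a3 a4 b25
  row 3: a1 b32 a3 a4 a5
  row 4: a1 a2 b43 a4 b45
Rows 1 and 3 agree on X5; apply X5→X3 and equate their X3 entries.
Rows 1 and 2 agree on X1; apply X1→X5 and equate their X5 entries.
Rows 1 and 4 agree on X1; apply X1→X5 and equate their X5 entries.
Rows 1 and 4 agree on X5; apply X5→X3 and equate their X3 entries.
Row 2 is now all distinguished symbols — the join is lossless.

Yes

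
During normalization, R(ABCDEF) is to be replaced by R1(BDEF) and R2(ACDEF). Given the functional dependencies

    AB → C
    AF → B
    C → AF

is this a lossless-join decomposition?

Common attributes: R1 ∩ R2 = {DEF}.
No dependency enlarges {DEF}, so (DEF)⁺ = {DEF}.
The closure contains neither all of R1 = {BDEF} nor all of R2 = {ACDEF}, so the common attributes are not a superkey of either fragment. The join is lossy.

No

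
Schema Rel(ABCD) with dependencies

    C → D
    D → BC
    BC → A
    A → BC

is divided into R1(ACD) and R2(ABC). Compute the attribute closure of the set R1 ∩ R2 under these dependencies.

ABCD

R1 ∩ R2 = {AC}.
C → D applies, adding D
D → BC applies, adding B
Closure: {ABCD}.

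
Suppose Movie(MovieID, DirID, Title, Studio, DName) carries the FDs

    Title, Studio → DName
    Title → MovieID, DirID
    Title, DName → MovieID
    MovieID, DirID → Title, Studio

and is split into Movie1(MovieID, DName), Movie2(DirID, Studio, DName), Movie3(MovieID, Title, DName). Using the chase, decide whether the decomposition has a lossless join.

No

Chase test. Columns are MovieID, DirID, Title, Studio, DName; row i has aⱼ where attribute j ∈ Moviei, else bᵢⱼ.
Initial tableau (one row per fragment):
  row 1: a1 b12 b13 b14 a5
  row 2: b21 a2 b23 a4 a5
  row 3: a1 b32 a3 b34 a5
No row becomes fully distinguished — the join is lossy.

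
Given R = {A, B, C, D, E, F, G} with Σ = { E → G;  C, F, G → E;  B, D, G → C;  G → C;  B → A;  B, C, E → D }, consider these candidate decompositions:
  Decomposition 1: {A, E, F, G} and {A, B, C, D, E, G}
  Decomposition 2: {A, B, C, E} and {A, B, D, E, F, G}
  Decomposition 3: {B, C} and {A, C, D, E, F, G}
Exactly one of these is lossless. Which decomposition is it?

Decomposition 2

Decomposition 1: common = {A, E, G}, closure = {A, C, E, G} → lossy.
Decomposition 2: common = {A, B, E}, closure = {A, B, C, D, E, G} → lossless.
Decomposition 3: common = {C}, closure = {C} → lossy.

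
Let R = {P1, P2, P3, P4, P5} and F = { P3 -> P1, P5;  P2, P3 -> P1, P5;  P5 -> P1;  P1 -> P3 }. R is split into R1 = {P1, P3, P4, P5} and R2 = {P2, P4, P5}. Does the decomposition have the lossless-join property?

Yes

Common attributes: R1 ∩ R2 = {P4, P5}.
Closure of {P4, P5}: P5 → P1 applies, adding P1; P1 → P3 applies, adding P3. So (P4, P5)⁺ = {P1, P3, P4, P5}.
This closure contains every attribute of R1, so R1 ∩ R2 → R1. The join is lossless.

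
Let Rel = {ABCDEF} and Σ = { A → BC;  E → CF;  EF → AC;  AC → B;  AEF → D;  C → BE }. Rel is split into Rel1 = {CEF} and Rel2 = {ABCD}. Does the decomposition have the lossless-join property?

Yes

Common attributes: Rel1 ∩ Rel2 = {C}.
Closure of {C}: C → BE applies, adding BE; E → CF applies, adding F; EF → AC applies, adding A; AEF → D applies, adding D. So (C)⁺ = {ABCDEF}.
This closure contains every attribute of Rel1, so Rel1 ∩ Rel2 → Rel1. The join is lossless.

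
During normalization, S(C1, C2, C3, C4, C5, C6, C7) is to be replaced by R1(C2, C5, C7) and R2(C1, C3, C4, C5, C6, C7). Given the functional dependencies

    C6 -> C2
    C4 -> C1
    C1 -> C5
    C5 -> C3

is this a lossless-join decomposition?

No

Common attributes: R1 ∩ R2 = {C5, C7}.
Closure of {C5, C7}: C5 → C3 applies, adding C3. So (C5, C7)⁺ = {C3, C5, C7}.
The closure contains neither all of R1 = {C2, C5, C7} nor all of R2 = {C1, C3, C4, C5, C6, C7}, so the common attributes are not a superkey of either fragment. The join is lossy.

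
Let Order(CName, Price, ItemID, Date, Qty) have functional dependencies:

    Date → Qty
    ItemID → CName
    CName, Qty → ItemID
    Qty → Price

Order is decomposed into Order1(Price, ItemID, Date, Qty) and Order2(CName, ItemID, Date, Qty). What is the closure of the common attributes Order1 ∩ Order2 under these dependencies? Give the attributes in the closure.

CName, Price, ItemID, Date, Qty

Order1 ∩ Order2 = {ItemID, Date, Qty}.
ItemID → CName applies, adding CName
Qty → Price applies, adding Price
Closure: {CName, Price, ItemID, Date, Qty}.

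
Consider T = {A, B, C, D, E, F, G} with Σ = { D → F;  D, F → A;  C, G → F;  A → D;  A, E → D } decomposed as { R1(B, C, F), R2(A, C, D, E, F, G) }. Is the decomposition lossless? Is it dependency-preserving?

lossy but dependency-preserving

Lossless test: (C, F)⁺ = {C, F}, which is a superkey of neither fragment — lossy.
Dependency preservation: every FD's attributes lie within a single fragment, so each can be enforced locally — preserved.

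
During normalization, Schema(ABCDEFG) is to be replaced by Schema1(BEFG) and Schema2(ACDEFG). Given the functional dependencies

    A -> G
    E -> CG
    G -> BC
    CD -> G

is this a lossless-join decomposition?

Yes

Common attributes: Schema1 ∩ Schema2 = {EFG}.
Closure of {EFG}: E → CG applies, adding C; G → BC applies, adding B. So (EFG)⁺ = {BCEFG}.
This closure contains every attribute of Schema1, so Schema1 ∩ Schema2 → Schema1. The join is lossless.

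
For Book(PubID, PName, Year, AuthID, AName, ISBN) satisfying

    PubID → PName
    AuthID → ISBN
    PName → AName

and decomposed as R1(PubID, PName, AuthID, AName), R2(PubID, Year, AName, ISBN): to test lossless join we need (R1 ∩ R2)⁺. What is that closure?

PubID, PName, AName

R1 ∩ R2 = {PubID, AName}.
PubID → PName applies, adding PName
Closure: {PubID, PName, AName}.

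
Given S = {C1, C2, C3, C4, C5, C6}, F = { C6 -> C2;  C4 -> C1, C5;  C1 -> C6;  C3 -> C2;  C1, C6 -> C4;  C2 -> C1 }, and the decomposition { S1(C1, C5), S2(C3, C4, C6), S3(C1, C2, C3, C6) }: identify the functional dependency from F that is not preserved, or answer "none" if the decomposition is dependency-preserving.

C6 → C2 lies within S3.
C4 → C1, C5: restricted closure across fragments reaches C1, C5.
C1 → C6 lies within S3.
C3 → C2 lies within S3.
C1, C6 → C4: restricted closure across fragments reaches C4.
C2 → C1 lies within S3.
Every dependency is enforceable on the fragments, so the decomposition is dependency-preserving.

none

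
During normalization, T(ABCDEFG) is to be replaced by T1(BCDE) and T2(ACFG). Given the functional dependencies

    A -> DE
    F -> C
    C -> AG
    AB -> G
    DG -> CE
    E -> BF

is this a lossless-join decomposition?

Yes

Common attributes: T1 ∩ T2 = {C}.
Closure of {C}: C → AG applies, adding AG; A → DE applies, adding DE; E → BF applies, adding BF. So (C)⁺ = {ABCDEFG}.
This closure contains every attribute of T1, so T1 ∩ T2 → T1. The join is lossless.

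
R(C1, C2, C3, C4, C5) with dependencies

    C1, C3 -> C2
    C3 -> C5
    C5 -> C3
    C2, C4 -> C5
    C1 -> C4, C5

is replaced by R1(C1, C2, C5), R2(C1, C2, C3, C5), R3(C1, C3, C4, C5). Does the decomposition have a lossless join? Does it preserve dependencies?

Lossless test (chase): Rows 2 and 3 agree on C1, C3; apply C1, C3→C2 and equate their C2 entries. Rows 1 and 2 agree on C5; apply C5→C3 and equate their C3 entries. Rows 1 and 2 agree on C1; apply C1→C4, C5 and equate their C4, C5 entries. Rows 1 and 3 agree on C1; apply C1→C4, C5 and equate their C4, C5 entries. Row 1 is now all distinguished symbols — the join is lossless.
Dependency preservation: the restricted closure of {C2, C4} across the fragments never reaches {C5}, so C2, C4 → C5 cannot be enforced without a join — not preserved.

lossless but not dependency-preserving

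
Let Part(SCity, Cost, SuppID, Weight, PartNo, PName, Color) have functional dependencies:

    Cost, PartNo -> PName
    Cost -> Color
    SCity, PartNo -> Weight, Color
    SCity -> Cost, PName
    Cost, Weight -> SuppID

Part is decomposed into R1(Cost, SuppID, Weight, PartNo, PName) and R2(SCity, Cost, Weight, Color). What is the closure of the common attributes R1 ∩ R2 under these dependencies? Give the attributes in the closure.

Cost, SuppID, Weight, Color

R1 ∩ R2 = {Cost, Weight}.
Cost → Color applies, adding Color
Cost, Weight → SuppID applies, adding SuppID
Closure: {Cost, SuppID, Weight, Color}.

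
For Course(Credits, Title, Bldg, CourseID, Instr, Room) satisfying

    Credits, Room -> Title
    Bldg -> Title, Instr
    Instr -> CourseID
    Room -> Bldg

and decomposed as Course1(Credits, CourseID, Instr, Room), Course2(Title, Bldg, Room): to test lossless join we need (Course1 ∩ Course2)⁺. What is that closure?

Course1 ∩ Course2 = {Room}.
Room → Bldg applies, adding Bldg
Bldg → Title, Instr applies, adding Title, Instr
Instr → CourseID applies, adding CourseID
Closure: {Title, Bldg, CourseID, Instr, Room}.

Title, Bldg, CourseID, Instr, Room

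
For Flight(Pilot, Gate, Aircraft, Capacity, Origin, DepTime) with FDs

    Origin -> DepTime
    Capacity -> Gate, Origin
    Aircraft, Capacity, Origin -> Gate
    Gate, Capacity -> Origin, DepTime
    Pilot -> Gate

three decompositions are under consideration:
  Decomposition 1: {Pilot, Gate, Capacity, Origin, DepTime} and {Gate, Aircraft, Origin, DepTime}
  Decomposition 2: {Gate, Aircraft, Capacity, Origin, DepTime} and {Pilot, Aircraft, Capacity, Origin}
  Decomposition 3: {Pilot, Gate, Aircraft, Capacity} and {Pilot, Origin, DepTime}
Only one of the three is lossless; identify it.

Decomposition 2

Decomposition 1: common = {Gate, Origin, DepTime}, closure = {Gate, Origin, DepTime} → lossy.
Decomposition 2: common = {Aircraft, Capacity, Origin}, closure = {Gate, Aircraft, Capacity, Origin, DepTime} → lossless.
Decomposition 3: common = {Pilot}, closure = {Pilot, Gate} → lossy.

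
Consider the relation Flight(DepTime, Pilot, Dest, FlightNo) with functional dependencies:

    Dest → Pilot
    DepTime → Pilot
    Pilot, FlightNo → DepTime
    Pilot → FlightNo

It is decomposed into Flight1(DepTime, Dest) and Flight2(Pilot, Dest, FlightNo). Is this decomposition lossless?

Common attributes: Flight1 ∩ Flight2 = {Dest}.
Closure of {Dest}: Dest → Pilot applies, adding Pilot; Pilot → FlightNo applies, adding FlightNo; Pilot, FlightNo → DepTime applies, adding DepTime. So (Dest)⁺ = {DepTime, Pilot, Dest, FlightNo}.
This closure contains every attribute of Flight1, so Flight1 ∩ Flight2 → Flight1. The join is lossless.

Yes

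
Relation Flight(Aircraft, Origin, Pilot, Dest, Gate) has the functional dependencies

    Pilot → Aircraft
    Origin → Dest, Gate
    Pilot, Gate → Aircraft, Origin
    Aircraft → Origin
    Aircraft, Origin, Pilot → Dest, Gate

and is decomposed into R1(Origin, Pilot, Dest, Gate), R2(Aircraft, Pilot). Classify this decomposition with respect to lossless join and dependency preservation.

lossless but not dependency-preserving

Lossless test: (Pilot)⁺ = {Aircraft, Origin, Pilot, Dest, Gate}, which contains all of one fragment — lossless.
Dependency preservation: the restricted closure of {Aircraft} across the fragments never reaches {Origin}, so Aircraft → Origin cannot be enforced without a join — not preserved.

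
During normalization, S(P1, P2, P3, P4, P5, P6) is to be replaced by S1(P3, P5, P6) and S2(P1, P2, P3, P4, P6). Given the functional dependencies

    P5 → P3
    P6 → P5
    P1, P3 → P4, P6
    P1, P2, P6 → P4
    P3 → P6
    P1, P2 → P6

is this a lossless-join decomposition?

Common attributes: S1 ∩ S2 = {P3, P6}.
Closure of {P3, P6}: P6 → P5 applies, adding P5. So (P3, P6)⁺ = {P3, P5, P6}.
This closure contains every attribute of S1, so S1 ∩ S2 → S1. The join is lossless.

Yes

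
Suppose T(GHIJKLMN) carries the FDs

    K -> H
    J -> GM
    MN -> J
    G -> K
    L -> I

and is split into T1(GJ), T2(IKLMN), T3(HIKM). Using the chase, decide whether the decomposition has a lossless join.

No

Chase test. Columns are GHIJKLMN; row i has aⱼ where attribute j ∈ Ti, else bᵢⱼ.
Initial tableau (one row per fragment):
  row 1: a1 b12 b13 a4 b15 b16 b17 b18
  row 2: b21 b22 a3 b24 a5 a6 a7 a8
  row 3: b31 a2 a3 b34 a5 b36 a7 b38
Rows 2 and 3 agree on K; apply K→H and equate their H entries.
No row becomes fully distinguished — the join is lossy.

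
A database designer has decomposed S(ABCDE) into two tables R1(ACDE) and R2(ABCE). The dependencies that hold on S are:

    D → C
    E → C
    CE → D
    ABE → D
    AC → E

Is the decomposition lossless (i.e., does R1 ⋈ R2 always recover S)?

Yes

Common attributes: R1 ∩ R2 = {ACE}.
Closure of {ACE}: CE → D applies, adding D. So (ACE)⁺ = {ACDE}.
This closure contains every attribute of R1, so R1 ∩ R2 → R1. The join is lossless.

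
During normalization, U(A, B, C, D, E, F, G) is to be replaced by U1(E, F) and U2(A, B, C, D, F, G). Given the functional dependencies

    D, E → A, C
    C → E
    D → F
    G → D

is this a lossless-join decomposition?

Common attributes: U1 ∩ U2 = {F}.
No dependency enlarges {F}, so (F)⁺ = {F}.
The closure contains neither all of U1 = {E, F} nor all of U2 = {A, B, C, D, F, G}, so the common attributes are not a superkey of either fragment. The join is lossy.

No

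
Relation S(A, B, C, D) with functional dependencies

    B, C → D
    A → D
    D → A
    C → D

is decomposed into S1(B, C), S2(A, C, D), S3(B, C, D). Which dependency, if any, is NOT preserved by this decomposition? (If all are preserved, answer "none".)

B, C → D lies within S3.
A → D lies within S2.
D → A lies within S2.
C → D lies within S2.
Every dependency is enforceable on the fragments, so the decomposition is dependency-preserving.

none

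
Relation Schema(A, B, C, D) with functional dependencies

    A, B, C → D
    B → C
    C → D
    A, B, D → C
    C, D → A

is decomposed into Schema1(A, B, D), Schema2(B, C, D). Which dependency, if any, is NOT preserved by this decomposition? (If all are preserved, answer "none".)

Check C, D → A: no single fragment contains all of {A, C, D}, and the restricted closure of {C, D} across the fragments never reaches {A}.
A, B, C → D is preserved.
B → C is preserved.
C → D is preserved.
A, B, D → C is preserved.

C, D → A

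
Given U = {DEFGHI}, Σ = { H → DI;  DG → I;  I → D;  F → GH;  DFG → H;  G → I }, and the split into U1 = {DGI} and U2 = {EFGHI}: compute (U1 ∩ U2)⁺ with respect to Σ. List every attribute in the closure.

DGI

U1 ∩ U2 = {GI}.
I → D applies, adding D
Closure: {DGI}.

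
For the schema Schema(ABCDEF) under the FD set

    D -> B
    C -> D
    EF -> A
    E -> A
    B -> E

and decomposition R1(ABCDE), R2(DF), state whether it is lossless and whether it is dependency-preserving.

lossy but dependency-preserving

Lossless test: (D)⁺ = {ABDE}, which is a superkey of neither fragment — lossy.
Dependency preservation: EF → A is not contained in any single fragment, but the restricted closure of its left-hand side across the fragments still reaches the right-hand side; the remaining FDs each lie inside some fragment. All dependencies are preserved.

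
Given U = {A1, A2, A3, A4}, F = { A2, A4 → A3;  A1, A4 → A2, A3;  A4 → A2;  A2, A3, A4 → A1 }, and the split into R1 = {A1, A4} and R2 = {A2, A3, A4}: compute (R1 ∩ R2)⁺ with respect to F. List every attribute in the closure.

R1 ∩ R2 = {A4}.
A4 → A2 applies, adding A2
A2, A4 → A3 applies, adding A3
A2, A3, A4 → A1 applies, adding A1
Closure: {A1, A2, A3, A4}.

A1, A2, A3, A4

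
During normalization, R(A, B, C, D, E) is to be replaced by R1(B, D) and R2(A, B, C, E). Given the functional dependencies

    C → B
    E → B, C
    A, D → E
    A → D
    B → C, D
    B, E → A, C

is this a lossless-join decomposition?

Common attributes: R1 ∩ R2 = {B}.
Closure of {B}: B → C, D applies, adding C, D. So (B)⁺ = {B, C, D}.
This closure contains every attribute of R1, so R1 ∩ R2 → R1. The join is lossless.

Yes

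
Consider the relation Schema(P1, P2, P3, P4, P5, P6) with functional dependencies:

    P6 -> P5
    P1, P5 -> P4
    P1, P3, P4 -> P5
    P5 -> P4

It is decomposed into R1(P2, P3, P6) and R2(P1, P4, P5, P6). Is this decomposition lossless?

Common attributes: R1 ∩ R2 = {P6}.
Closure of {P6}: P6 → P5 applies, adding P5; P5 → P4 applies, adding P4. So (P6)⁺ = {P4, P5, P6}.
The closure contains neither all of R1 = {P2, P3, P6} nor all of R2 = {P1, P4, P5, P6}, so the common attributes are not a superkey of either fragment. The join is lossy.

No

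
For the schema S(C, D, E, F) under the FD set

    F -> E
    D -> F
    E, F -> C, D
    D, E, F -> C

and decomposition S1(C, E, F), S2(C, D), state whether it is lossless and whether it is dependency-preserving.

lossy and not dependency-preserving

Lossless test: (C)⁺ = {C}, which is a superkey of neither fragment — lossy.
Dependency preservation: the restricted closure of {D} across the fragments never reaches {F}, so D → F cannot be enforced without a join — not preserved.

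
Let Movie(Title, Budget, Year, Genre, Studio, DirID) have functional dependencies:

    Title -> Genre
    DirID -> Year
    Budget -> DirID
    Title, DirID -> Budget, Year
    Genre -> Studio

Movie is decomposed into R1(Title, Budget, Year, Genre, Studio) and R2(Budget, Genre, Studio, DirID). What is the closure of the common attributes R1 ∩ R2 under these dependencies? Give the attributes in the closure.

R1 ∩ R2 = {Budget, Genre, Studio}.
Budget → DirID applies, adding DirID
DirID → Year applies, adding Year
Closure: {Budget, Year, Genre, Studio, DirID}.

Budget, Year, Genre, Studio, DirID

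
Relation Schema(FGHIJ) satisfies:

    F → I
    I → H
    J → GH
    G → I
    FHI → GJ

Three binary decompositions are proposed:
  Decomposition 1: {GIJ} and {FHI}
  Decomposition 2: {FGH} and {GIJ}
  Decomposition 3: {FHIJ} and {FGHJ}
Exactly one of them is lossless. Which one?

Decomposition 1: common = {I}, closure = {HI} → lossy.
Decomposition 2: common = {G}, closure = {GHI} → lossy.
Decomposition 3: common = {FHJ}, closure = {FGHIJ} → lossless.

Decomposition 3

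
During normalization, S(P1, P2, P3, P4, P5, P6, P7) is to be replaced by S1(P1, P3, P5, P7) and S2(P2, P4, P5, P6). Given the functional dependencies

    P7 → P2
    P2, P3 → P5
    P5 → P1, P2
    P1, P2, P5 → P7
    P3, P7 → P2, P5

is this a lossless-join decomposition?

Common attributes: S1 ∩ S2 = {P5}.
Closure of {P5}: P5 → P1, P2 applies, adding P1, P2; P1, P2, P5 → P7 applies, adding P7. So (P5)⁺ = {P1, P2, P5, P7}.
The closure contains neither all of S1 = {P1, P3, P5, P7} nor all of S2 = {P2, P4, P5, P6}, so the common attributes are not a superkey of either fragment. The join is lossy.

No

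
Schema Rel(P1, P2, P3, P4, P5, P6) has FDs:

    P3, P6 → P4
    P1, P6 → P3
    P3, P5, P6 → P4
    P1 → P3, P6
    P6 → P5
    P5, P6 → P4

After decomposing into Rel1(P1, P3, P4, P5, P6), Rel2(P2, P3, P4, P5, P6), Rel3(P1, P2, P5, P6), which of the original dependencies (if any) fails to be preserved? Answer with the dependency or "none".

none

P3, P6 → P4 lies within Rel1.
P1, P6 → P3 lies within Rel1.
P3, P5, P6 → P4 lies within Rel1.
P1 → P3, P6 lies within Rel1.
P6 → P5 lies within Rel1.
P5, P6 → P4 lies within Rel1.
Every dependency is enforceable on the fragments, so the decomposition is dependency-preserving.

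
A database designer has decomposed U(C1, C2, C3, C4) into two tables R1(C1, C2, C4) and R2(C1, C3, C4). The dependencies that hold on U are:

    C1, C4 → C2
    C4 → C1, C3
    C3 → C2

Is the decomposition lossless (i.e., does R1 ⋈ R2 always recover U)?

Common attributes: R1 ∩ R2 = {C1, C4}.
Closure of {C1, C4}: C1, C4 → C2 applies, adding C2; C4 → C1, C3 applies, adding C3. So (C1, C4)⁺ = {C1, C2, C3, C4}.
This closure contains every attribute of R1, so R1 ∩ R2 → R1. The join is lossless.

Yes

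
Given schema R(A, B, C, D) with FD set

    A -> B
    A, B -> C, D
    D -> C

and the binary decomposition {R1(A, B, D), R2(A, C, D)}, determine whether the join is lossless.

Common attributes: R1 ∩ R2 = {A, D}.
Closure of {A, D}: A → B applies, adding B; A, B → C, D applies, adding C. So (A, D)⁺ = {A, B, C, D}.
This closure contains every attribute of R1, so R1 ∩ R2 → R1. The join is lossless.

Yes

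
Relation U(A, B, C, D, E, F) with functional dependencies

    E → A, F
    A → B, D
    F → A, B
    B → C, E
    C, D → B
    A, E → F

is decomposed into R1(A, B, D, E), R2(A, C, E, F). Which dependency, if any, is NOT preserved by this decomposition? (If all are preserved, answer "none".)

Check C, D → B: no single fragment contains all of {B, C, D}, and the restricted closure of {C, D} across the fragments never reaches {B}.
E → A, F is preserved.
A → B, D is preserved.
F → A, B is preserved.
B → C, E is preserved.
A, E → F is preserved.

C, D → B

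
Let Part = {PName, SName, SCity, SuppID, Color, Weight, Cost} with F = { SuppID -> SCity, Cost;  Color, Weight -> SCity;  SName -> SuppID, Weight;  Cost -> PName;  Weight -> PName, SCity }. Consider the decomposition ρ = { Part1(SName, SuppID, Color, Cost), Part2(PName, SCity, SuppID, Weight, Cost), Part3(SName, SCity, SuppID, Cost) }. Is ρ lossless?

Chase test. Columns are PName, SName, SCity, SuppID, Color, Weight, Cost; row i has aⱼ where attribute j ∈ Parti, else bᵢⱼ.
Initial tableau (one row per fragment):
  row 1: b11 a2 b13 a4 a5 b16 a7
  row 2: a1 b22 a3 a4 b25 a6 a7
  row 3: b31 a2 a3 a4 b35 b36 a7
Rows 1 and 2 agree on SuppID; apply SuppID→SCity, Cost and equate their SCity, Cost entries.
Rows 1 and 3 agree on SName; apply SName→SuppID, Weight and equate their SuppID, Weight entries.
Rows 1 and 2 agree on Cost; apply Cost→PName and equate their PName entries.
Rows 1 and 3 agree on Cost; apply Cost→PName and equate their PName entries.
No row becomes fully distinguished — the join is lossy.

No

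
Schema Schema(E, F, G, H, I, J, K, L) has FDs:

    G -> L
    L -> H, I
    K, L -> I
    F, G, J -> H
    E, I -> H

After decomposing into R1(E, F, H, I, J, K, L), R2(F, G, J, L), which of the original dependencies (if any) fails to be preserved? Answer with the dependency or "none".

none

G → L lies within R2.
L → H, I lies within R1.
K, L → I lies within R1.
F, G, J → H: restricted closure across fragments reaches H.
E, I → H lies within R1.
Every dependency is enforceable on the fragments, so the decomposition is dependency-preserving.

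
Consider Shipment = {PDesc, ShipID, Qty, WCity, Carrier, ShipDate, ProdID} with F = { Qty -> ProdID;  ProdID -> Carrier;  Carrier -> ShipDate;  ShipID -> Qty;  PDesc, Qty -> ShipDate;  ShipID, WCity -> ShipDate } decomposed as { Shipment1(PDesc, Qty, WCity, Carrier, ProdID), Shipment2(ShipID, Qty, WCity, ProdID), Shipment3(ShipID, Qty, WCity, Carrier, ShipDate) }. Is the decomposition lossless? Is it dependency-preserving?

lossy but dependency-preserving

Lossless test (chase): Rows 1 and 3 agree on Qty; apply Qty→ProdID and equate their ProdID entries. Rows 1 and 2 agree on ProdID; apply ProdID→Carrier and equate their Carrier entries. Rows 1 and 2 agree on Carrier; apply Carrier→ShipDate and equate their ShipDate entries. Rows 1 and 3 agree on Carrier; apply Carrier→ShipDate and equate their ShipDate entries. No row becomes fully distinguished — the join is lossy.
Dependency preservation: PDesc, Qty → ShipDate is not contained in any single fragment, but the restricted closure of its left-hand side across the fragments still reaches the right-hand side; the remaining FDs each lie inside some fragment. All dependencies are preserved.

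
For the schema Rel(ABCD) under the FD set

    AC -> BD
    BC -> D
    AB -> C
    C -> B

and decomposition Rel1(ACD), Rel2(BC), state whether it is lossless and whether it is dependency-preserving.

lossless but not dependency-preserving

Lossless test: (C)⁺ = {BCD}, which contains all of one fragment — lossless.
Dependency preservation: the restricted closure of {AB} across the fragments never reaches {C}, so AB → C cannot be enforced without a join — not preserved.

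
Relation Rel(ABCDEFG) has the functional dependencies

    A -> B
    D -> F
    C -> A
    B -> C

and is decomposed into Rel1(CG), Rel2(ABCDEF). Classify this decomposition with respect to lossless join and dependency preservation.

lossy but dependency-preserving

Lossless test: (C)⁺ = {ABC}, which is a superkey of neither fragment — lossy.
Dependency preservation: every FD's attributes lie within a single fragment, so each can be enforced locally — preserved.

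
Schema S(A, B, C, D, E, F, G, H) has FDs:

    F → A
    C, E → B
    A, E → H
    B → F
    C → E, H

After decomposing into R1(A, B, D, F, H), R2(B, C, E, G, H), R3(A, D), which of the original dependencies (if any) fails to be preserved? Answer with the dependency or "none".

A, E → H

Check A, E → H: no single fragment contains all of {A, E, H}, and the restricted closure of {A, E} across the fragments never reaches {H}.
F → A is preserved.
C, E → B is preserved.
B → F is preserved.
C → E, H is preserved.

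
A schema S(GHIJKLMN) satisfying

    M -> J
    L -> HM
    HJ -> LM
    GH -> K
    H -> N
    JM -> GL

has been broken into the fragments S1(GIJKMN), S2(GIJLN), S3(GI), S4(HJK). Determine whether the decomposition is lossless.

Chase test. Columns are GHIJKLMN; row i has aⱼ where attribute j ∈ Si, else bᵢⱼ.
Initial tableau (one row per fragment):
  row 1: a1 b12 a3 a4 a5 b16 a7 a8
  row 2: a1 b22 a3 a4 b25 a6 b27 a8
  row 3: a1 b32 a3 b34 b35 b36 b37 b38
  row 4: b41 a2 b43 a4 a5 b46 b47 b48
No row becomes fully distinguished — the join is lossy.

No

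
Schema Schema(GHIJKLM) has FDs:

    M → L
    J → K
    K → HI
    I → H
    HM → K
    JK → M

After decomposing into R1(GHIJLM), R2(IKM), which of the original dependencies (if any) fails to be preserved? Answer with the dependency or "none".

M → L lies within R1.
J → K: restricted closure across fragments reaches K.
K → HI: restricted closure across fragments reaches HI.
I → H lies within R1.
HM → K: restricted closure across fragments reaches K.
JK → M: restricted closure across fragments reaches M.
Every dependency is enforceable on the fragments, so the decomposition is dependency-preserving.

none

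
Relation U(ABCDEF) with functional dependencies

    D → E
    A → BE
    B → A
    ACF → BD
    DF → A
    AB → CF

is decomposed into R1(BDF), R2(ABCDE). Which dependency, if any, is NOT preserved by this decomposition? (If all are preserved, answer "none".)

D → E lies within R2.
A → BE lies within R2.
B → A lies within R2.
ACF → BD: restricted closure across fragments reaches BD.
DF → A: restricted closure across fragments reaches A.
AB → CF: restricted closure across fragments reaches CF.
Every dependency is enforceable on the fragments, so the decomposition is dependency-preserving.

none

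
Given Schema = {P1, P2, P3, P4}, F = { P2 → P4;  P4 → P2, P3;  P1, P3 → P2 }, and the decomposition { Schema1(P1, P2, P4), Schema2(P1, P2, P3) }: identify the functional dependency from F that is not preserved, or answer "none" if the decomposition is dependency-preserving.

P2 → P4 lies within Schema1.
P4 → P2, P3: restricted closure across fragments reaches P2, P3.
P1, P3 → P2 lies within Schema2.
Every dependency is enforceable on the fragments, so the decomposition is dependency-preserving.

none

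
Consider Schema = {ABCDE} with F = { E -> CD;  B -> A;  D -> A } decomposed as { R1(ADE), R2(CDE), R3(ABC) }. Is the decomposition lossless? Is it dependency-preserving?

Lossless test (chase): Rows 1 and 2 agree on E; apply E→CD and equate their CD entries. Rows 1 and 2 agree on D; apply D→A and equate their A entries. No row becomes fully distinguished — the join is lossy.
Dependency preservation: every FD's attributes lie within a single fragment, so each can be enforced locally — preserved.

lossy but dependency-preserving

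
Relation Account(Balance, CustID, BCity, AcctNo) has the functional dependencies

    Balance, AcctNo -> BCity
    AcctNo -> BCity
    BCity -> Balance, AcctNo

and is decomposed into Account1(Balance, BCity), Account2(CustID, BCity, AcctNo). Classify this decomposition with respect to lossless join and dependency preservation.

lossless and dependency-preserving

Lossless test: (BCity)⁺ = {Balance, BCity, AcctNo}, which contains all of one fragment — lossless.
Dependency preservation: Balance, AcctNo → BCity; BCity → Balance, AcctNo are not contained in any single fragment, but the restricted closure of each left-hand side across the fragments still reaches the right-hand side; the remaining FDs each lie inside some fragment. All dependencies are preserved.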